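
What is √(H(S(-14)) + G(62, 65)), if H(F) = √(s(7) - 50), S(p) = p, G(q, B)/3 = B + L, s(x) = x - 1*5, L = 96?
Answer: √(483 + 4*I*√3) ≈ 21.978 + 0.1576*I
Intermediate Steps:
s(x) = -5 + x (s(x) = x - 5 = -5 + x)
G(q, B) = 288 + 3*B (G(q, B) = 3*(B + 96) = 3*(96 + B) = 288 + 3*B)
H(F) = 4*I*√3 (H(F) = √((-5 + 7) - 50) = √(2 - 50) = √(-48) = 4*I*√3)
√(H(S(-14)) + G(62, 65)) = √(4*I*√3 + (288 + 3*65)) = √(4*I*√3 + (288 + 195)) = √(4*I*√3 + 483) = √(483 + 4*I*√3)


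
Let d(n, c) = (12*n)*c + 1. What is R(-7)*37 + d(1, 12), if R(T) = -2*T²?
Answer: -3481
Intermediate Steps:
d(n, c) = 1 + 12*c*n (d(n, c) = 12*c*n + 1 = 1 + 12*c*n)
R(-7)*37 + d(1, 12) = -2*(-7)²*37 + (1 + 12*12*1) = -2*49*37 + (1 + 144) = -98*37 + 145 = -3626 + 145 = -3481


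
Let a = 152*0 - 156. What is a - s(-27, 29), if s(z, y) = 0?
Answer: -156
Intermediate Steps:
a = -156 (a = 0 - 156 = -156)
a - s(-27, 29) = -156 - 1*0 = -156 + 0 = -156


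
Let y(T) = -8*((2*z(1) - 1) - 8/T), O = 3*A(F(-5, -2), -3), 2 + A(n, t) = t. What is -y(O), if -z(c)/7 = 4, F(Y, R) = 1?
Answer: -6776/15 ≈ -451.73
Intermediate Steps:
z(c) = -28 (z(c) = -7*4 = -28)
A(n, t) = -2 + t
O = -15 (O = 3*(-2 - 3) = 3*(-5) = -15)
y(T) = 456 + 64/T (y(T) = -8*((2*(-28) - 1) - 8/T) = -8*((-56 - 1) - 8/T) = -8*(-57 - 8/T) = 456 + 64/T)
-y(O) = -(456 + 64/(-15)) = -(456 + 64*(-1/15)) = -(456 - 64/15) = -1*6776/15 = -6776/15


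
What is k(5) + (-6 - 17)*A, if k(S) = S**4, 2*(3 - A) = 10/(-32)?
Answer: 17677/32 ≈ 552.41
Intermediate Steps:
A = 101/32 (A = 3 - 5/(-32) = 3 - 5*(-1)/32 = 3 - 1/2*(-5/16) = 3 + 5/32 = 101/32 ≈ 3.1563)
k(5) + (-6 - 17)*A = 5**4 + (-6 - 17)*(101/32) = 625 - 23*101/32 = 625 - 2323/32 = 17677/32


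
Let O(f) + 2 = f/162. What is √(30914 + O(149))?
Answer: √10015786/18 ≈ 175.82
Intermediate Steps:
O(f) = -2 + f/162
√(30914 + O(149)) = √(30914 + (-2 + (1/162)*149)) = √(30914 + (-2 + 149/162)) = √(30914 - 175/162) = √(5007893/162) = √10015786/18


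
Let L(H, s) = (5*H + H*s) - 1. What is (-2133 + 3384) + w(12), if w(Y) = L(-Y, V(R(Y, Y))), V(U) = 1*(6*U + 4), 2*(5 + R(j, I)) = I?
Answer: 1070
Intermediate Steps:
R(j, I) = -5 + I/2
V(U) = 4 + 6*U (V(U) = 1*(4 + 6*U) = 4 + 6*U)
L(H, s) = -1 + 5*H + H*s
w(Y) = -1 - 5*Y - Y*(-26 + 3*Y) (w(Y) = -1 + 5*(-Y) + (-Y)*(4 + 6*(-5 + Y/2)) = -1 - 5*Y + (-Y)*(4 + (-30 + 3*Y)) = -1 - 5*Y + (-Y)*(-26 + 3*Y) = -1 - 5*Y - Y*(-26 + 3*Y))
(-2133 + 3384) + w(12) = (-2133 + 3384) + (-1 - 3*12² + 21*12) = 1251 + (-1 - 3*144 + 252) = 1251 + (-1 - 432 + 252) = 1251 - 181 = 1070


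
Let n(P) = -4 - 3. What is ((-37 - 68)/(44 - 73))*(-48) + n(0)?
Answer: -5243/29 ≈ -180.79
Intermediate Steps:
n(P) = -7
((-37 - 68)/(44 - 73))*(-48) + n(0) = ((-37 - 68)/(44 - 73))*(-48) - 7 = -105/(-29)*(-48) - 7 = -105*(-1/29)*(-48) - 7 = (105/29)*(-48) - 7 = -5040/29 - 7 = -5243/29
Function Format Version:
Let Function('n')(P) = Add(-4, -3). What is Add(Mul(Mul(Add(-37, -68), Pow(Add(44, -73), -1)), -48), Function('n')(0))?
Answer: Rational(-5243, 29) ≈ -180.79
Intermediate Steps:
Function('n')(P) = -7
Add(Mul(Mul(Add(-37, -68), Pow(Add(44, -73), -1)), -48), Function('n')(0)) = Add(Mul(Mul(Add(-37, -68), Pow(Add(44, -73), -1)), -48), -7) = Add(Mul(Mul(-105, Pow(-29, -1)), -48), -7) = Add(Mul(Mul(-105, Rational(-1, 29)), -48), -7) = Add(Mul(Rational(105, 29), -48), -7) = Add(Rational(-5040, 29), -7) = Rational(-5243, 29)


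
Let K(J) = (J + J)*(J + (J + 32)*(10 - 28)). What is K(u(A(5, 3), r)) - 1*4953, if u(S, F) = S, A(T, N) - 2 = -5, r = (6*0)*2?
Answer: -1803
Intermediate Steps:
r = 0 (r = 0*2 = 0)
A(T, N) = -3 (A(T, N) = 2 - 5 = -3)
K(J) = 2*J*(-576 - 17*J) (K(J) = (2*J)*(J + (32 + J)*(-18)) = (2*J)*(J + (-576 - 18*J)) = (2*J)*(-576 - 17*J) = 2*J*(-576 - 17*J))
K(u(A(5, 3), r)) - 1*4953 = -2*(-3)*(576 + 17*(-3)) - 1*4953 = -2*(-3)*(576 - 51) - 4953 = -2*(-3)*525 - 4953 = 3150 - 4953 = -1803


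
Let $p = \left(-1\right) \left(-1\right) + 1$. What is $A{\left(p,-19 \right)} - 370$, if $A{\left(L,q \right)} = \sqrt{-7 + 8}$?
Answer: $-369$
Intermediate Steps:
$p = 2$ ($p = 1 + 1 = 2$)
$A{\left(L,q \right)} = 1$ ($A{\left(L,q \right)} = \sqrt{1} = 1$)
$A{\left(p,-19 \right)} - 370 = 1 - 370 = -369$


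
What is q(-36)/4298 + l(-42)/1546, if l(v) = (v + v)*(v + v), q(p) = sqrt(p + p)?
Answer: 3528/773 + 3*I*sqrt(2)/2149 ≈ 4.564 + 0.0019742*I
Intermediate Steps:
q(p) = sqrt(2)*sqrt(p) (q(p) = sqrt(2*p) = sqrt(2)*sqrt(p))
l(v) = 4*v**2 (l(v) = (2*v)*(2*v) = 4*v**2)
q(-36)/4298 + l(-42)/1546 = (sqrt(2)*sqrt(-36))/4298 + (4*(-42)**2)/1546 = (sqrt(2)*(6*I))*(1/4298) + (4*1764)*(1/1546) = (6*I*sqrt(2))*(1/4298) + 7056*(1/1546) = 3*I*sqrt(2)/2149 + 3528/773 = 3528/773 + 3*I*sqrt(2)/2149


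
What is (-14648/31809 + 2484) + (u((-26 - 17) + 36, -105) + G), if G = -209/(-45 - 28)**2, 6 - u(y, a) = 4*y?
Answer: 426741878125/169510161 ≈ 2517.5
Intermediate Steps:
u(y, a) = 6 - 4*y
G = -209/5329 (G = -209/((-73)**2) = -209/5329 ≈ -0.039219)
(-14648/31809 + 2484) + (u((-26 - 17) + 36, -105) + G) = (-14648/31809 + 2484) + ((6 - 4*((-26 - 17) + 36)) - 209/5329) = (-14648*1/31809 + 2484) + ((6 - 4*(-43 + 36)) - 209/5329) = (-14648/31809 + 2484) + ((6 - 4*(-7)) - 209/5329) = 78998908/31809 + ((6 + 28) - 209/5329) = 78998908/31809 + (34 - 209/5329) = 78998908/31809 + 180977/5329 = 426741878125/169510161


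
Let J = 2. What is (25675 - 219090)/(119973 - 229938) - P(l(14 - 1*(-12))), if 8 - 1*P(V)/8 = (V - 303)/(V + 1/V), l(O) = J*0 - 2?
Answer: 20096299/21993 ≈ 913.76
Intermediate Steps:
l(O) = -2 (l(O) = 2*0 - 2 = 0 - 2 = -2)
P(V) = 64 - 8*(-303 + V)/(V + 1/V) (P(V) = 64 - 8*(V - 303)/(V + 1/V) = 64 - 8*(-303 + V)/(V + 1/V))
(25675 - 219090)/(119973 - 229938) - P(l(14 - 1*(-12))) = (25675 - 219090)/(119973 - 229938) - 8*(8 + 7*(-2)**2 + 303*(-2))/(1 + (-2)**2) = -193415/(-109965) - 8*(8 + 7*4 - 606)/(1 + 4) = -193415*(-1/109965) - 8*(8 + 28 - 606)/5 = 38683/21993 - 8*(-570)/5 = 38683/21993 - 1*(-912) = 38683/21993 + 912 = 20096299/21993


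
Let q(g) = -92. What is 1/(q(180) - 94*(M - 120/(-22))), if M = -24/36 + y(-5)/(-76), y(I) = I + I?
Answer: -627/347627 ≈ -0.0018037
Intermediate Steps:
y(I) = 2*I
M = -61/114 (M = -24/36 + (2*(-5))/(-76) = -24*1/36 - 10*(-1/76) = -2/3 + 5/38 = -61/114 ≈ -0.53509)
1/(q(180) - 94*(M - 120/(-22))) = 1/(-92 - 94*(-61/114 - 120/(-22))) = 1/(-92 - 94*(-61/114 - 120*(-1/22))) = 1/(-92 - 94*(-61/114 + 60/11)) = 1/(-92 - 94*6169/1254) = 1/(-92 - 289943/627) = 1/(-347627/627) = -627/347627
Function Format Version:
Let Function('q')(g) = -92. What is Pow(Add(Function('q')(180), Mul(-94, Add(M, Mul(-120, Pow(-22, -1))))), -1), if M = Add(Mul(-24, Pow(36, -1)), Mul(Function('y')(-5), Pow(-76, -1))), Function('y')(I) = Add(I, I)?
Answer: Rational(-627, 347627) ≈ -0.0018037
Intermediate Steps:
Function('y')(I) = Mul(2, I)
M = Rational(-61, 114) (M = Add(Mul(-24, Pow(36, -1)), Mul(Mul(2, -5), Pow(-76, -1))) = Add(Mul(-24, Rational(1, 36)), Mul(-10, Rational(-1, 76))) = Add(Rational(-2, 3), Rational(5, 38)) = Rational(-61, 114) ≈ -0.53509)
Pow(Add(Function('q')(180), Mul(-94, Add(M, Mul(-120, Pow(-22, -1))))), -1) = Pow(Add(-92, Mul(-94, Add(Rational(-61, 114), Mul(-120, Pow(-22, -1))))), -1) = Pow(Add(-92, Mul(-94, Add(Rational(-61, 114), Mul(-120, Rational(-1, 22))))), -1) = Pow(Add(-92, Mul(-94, Add(Rational(-61, 114), Rational(60, 11)))), -1) = Pow(Add(-92, Mul(-94, Rational(6169, 1254))), -1) = Pow(Add(-92, Rational(-289943, 627)), -1) = Pow(Rational(-347627, 627), -1) = Rational(-627, 347627)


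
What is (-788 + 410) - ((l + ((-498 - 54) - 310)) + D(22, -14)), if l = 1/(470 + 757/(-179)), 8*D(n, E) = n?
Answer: 160492309/333492 ≈ 481.25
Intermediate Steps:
D(n, E) = n/8
l = 179/83373 (l = 1/(470 + 757*(-1/179)) = 1/(470 - 757/179) = 1/(83373/179) = 179/83373 ≈ 0.0021470)
(-788 + 410) - ((l + ((-498 - 54) - 310)) + D(22, -14)) = (-788 + 410) - ((179/83373 + ((-498 - 54) - 310)) + (1/8)*22) = -378 - ((179/83373 + (-552 - 310)) + 11/4) = -378 - ((179/83373 - 862) + 11/4) = -378 - (-71867347/83373 + 11/4) = -378 - 1*(-286552285/333492) = -378 + 286552285/333492 = 160492309/333492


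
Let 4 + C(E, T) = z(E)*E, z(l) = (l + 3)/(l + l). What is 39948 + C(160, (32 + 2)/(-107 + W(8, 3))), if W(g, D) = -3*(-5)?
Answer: 80051/2 ≈ 40026.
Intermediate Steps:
z(l) = (3 + l)/(2*l) (z(l) = (3 + l)/((2*l)) = (3 + l)*(1/(2*l)) = (3 + l)/(2*l))
W(g, D) = 15
C(E, T) = -5/2 + E/2 (C(E, T) = -4 + ((3 + E)/(2*E))*E = -4 + (3/2 + E/2) = -5/2 + E/2)
39948 + C(160, (32 + 2)/(-107 + W(8, 3))) = 39948 + (-5/2 + (1/2)*160) = 39948 + (-5/2 + 80) = 39948 + 155/2 = 80051/2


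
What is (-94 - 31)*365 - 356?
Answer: -45981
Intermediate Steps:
(-94 - 31)*365 - 356 = -125*365 - 356 = -45625 - 356 = -45981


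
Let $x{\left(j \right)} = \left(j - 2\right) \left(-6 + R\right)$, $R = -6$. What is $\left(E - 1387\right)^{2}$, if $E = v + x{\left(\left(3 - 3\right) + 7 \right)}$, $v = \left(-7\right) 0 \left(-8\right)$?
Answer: $2093809$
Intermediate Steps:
$v = 0$ ($v = 0 \left(-8\right) = 0$)
$x{\left(j \right)} = 24 - 12 j$ ($x{\left(j \right)} = \left(j - 2\right) \left(-6 - 6\right) = \left(-2 + j\right) \left(-12\right) = 24 - 12 j$)
$E = -60$ ($E = 0 + \left(24 - 12 \left(\left(3 - 3\right) + 7\right)\right) = 0 + \left(24 - 12 \left(0 + 7\right)\right) = 0 + \left(24 - 84\right) = 0 - 60 = -60$)
$\left(E - 1387\right)^{2} = \left(-60 - 1387\right)^{2} = \left(-1447\right)^{2} = 2093809$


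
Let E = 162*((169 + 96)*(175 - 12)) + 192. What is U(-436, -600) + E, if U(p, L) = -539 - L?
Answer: 6997843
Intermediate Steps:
E = 6997782 (E = 162*(265*163) + 192 = 162*43195 + 192 = 6997590 + 192 = 6997782)
U(-436, -600) + E = (-539 - 1*(-600)) + 6997782 = (-539 + 600) + 6997782 = 61 + 6997782 = 6997843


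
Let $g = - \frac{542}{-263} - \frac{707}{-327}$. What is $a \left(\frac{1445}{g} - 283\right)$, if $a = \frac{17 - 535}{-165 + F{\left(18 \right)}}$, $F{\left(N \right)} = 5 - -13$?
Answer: $\frac{318095216}{1525335} \approx 208.54$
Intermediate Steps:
$F{\left(N \right)} = 18$ ($F{\left(N \right)} = 5 + 13 = 18$)
$g = \frac{363175}{86001}$ ($g = \left(-542\right) \left(- \frac{1}{263}\right) - - \frac{707}{327} = \frac{542}{263} + \frac{707}{327} = \frac{363175}{86001} \approx 4.2229$)
$a = \frac{74}{21}$ ($a = \frac{17 - 535}{-165 + 18} = - \frac{518}{-147} = \left(-518\right) \left(- \frac{1}{147}\right) = \frac{74}{21} \approx 3.5238$)
$a \left(\frac{1445}{g} - 283\right) = \frac{74 \left(\frac{1445}{\frac{363175}{86001}} - 283\right)}{21} = \frac{74 \left(1445 \cdot \frac{86001}{363175} - 283\right)}{21} = \frac{74 \left(\frac{24854289}{72635} - 283\right)}{21} = \frac{74}{21} \cdot \frac{4298584}{72635} = \frac{318095216}{1525335}$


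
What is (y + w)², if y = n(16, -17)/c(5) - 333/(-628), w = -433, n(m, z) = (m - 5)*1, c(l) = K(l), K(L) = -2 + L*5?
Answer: 38933668899225/208629136 ≈ 1.8662e+5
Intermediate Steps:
K(L) = -2 + 5*L
c(l) = -2 + 5*l
n(m, z) = -5 + m (n(m, z) = (-5 + m)*1 = -5 + m)
y = 14567/14444 (y = (-5 + 16)/(-2 + 5*5) - 333/(-628) = 11/(-2 + 25) - 333*(-1/628) = 11/23 + 333/628 = 14567/14444 ≈ 1.0085)
(y + w)² = (14567/14444 - 433)² = (-6239685/14444)² = 38933668899225/208629136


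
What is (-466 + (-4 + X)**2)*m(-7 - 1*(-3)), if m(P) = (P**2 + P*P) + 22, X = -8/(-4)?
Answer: -24948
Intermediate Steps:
X = 2 (X = -8*(-1/4) = 2)
m(P) = 22 + 2*P**2 (m(P) = (P**2 + P**2) + 22 = 2*P**2 + 22 = 22 + 2*P**2)
(-466 + (-4 + X)**2)*m(-7 - 1*(-3)) = (-466 + (-4 + 2)**2)*(22 + 2*(-7 - 1*(-3))**2) = (-466 + (-2)**2)*(22 + 2*(-7 + 3)**2) = (-466 + 4)*(22 + 2*(-4)**2) = -462*(22 + 2*16) = -462*(22 + 32) = -462*54 = -24948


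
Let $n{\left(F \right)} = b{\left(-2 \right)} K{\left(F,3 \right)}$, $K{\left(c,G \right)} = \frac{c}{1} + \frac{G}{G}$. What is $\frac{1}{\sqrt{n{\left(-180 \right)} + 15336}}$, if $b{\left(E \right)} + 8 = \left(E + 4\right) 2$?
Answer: $\frac{\sqrt{4013}}{8026} \approx 0.0078929$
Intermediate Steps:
$b{\left(E \right)} = 2 E$ ($b{\left(E \right)} = -8 + \left(E + 4\right) 2 = -8 + \left(4 + E\right) 2 = -8 + \left(8 + 2 E\right) = 2 E$)
$K{\left(c,G \right)} = 1 + c$ ($K{\left(c,G \right)} = c 1 + 1 = c + 1 = 1 + c$)
$n{\left(F \right)} = -4 - 4 F$ ($n{\left(F \right)} = 2 \left(-2\right) \left(1 + F\right) = - 4 \left(1 + F\right) = -4 - 4 F$)
$\frac{1}{\sqrt{n{\left(-180 \right)} + 15336}} = \frac{1}{\sqrt{\left(-4 - -720\right) + 15336}} = \frac{1}{\sqrt{\left(-4 + 720\right) + 15336}} = \frac{1}{\sqrt{716 + 15336}} = \frac{1}{\sqrt{16052}} = \frac{1}{2 \sqrt{4013}} = \frac{\sqrt{4013}}{8026}$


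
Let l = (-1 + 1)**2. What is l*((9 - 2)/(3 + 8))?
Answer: 0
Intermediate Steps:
l = 0 (l = 0**2 = 0)
l*((9 - 2)/(3 + 8)) = 0*((9 - 2)/(3 + 8)) = 0*(7/11) = 0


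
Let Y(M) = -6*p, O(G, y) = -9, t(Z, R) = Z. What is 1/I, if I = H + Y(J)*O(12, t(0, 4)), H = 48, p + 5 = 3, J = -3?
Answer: -1/60 ≈ -0.016667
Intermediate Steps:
p = -2 (p = -5 + 3 = -2)
Y(M) = 12 (Y(M) = -6*(-2) = 12)
I = -60 (I = 48 + 12*(-9) = 48 - 108 = -60)
1/I = 1/(-60) = -1/60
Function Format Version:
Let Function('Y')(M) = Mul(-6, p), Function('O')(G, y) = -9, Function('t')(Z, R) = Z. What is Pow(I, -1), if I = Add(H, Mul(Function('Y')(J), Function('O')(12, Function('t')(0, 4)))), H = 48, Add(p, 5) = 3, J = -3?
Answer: Rational(-1, 60) ≈ -0.016667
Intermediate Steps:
p = -2 (p = Add(-5, 3) = -2)
Function('Y')(M) = 12 (Function('Y')(M) = Mul(-6, -2) = 12)
I = -60 (I = Add(48, Mul(12, -9)) = Add(48, -108) = -60)
Pow(I, -1) = Pow(-60, -1) = Rational(-1, 60)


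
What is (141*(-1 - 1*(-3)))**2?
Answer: 79524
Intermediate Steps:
(141*(-1 - 1*(-3)))**2 = (141*(-1 + 3))**2 = (141*2)**2 = 282**2 = 79524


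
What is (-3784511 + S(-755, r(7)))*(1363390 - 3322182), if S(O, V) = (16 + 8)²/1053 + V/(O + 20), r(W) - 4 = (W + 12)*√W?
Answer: 212495617435672472/28665 + 37217048*√7/735 ≈ 7.4131e+12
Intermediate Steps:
r(W) = 4 + √W*(12 + W) (r(W) = 4 + (W + 12)*√W = 4 + (12 + W)*√W = 4 + √W*(12 + W))
S(O, V) = 64/117 + V/(20 + O) (S(O, V) = 24²*(1/1053) + V/(20 + O) = 576*(1/1053) + V/(20 + O) = 64/117 + V/(20 + O))
(-3784511 + S(-755, r(7)))*(1363390 - 3322182) = (-3784511 + (1280 + 64*(-755) + 117*(4 + 7^(3/2) + 12*√7))/(117*(20 - 755)))*(1363390 - 3322182) = (-3784511 + (1/117)*(1280 - 48320 + 117*(4 + 7*√7 + 12*√7))/(-735))*(-1958792) = (-3784511 + (1/117)*(-1/735)*(1280 - 48320 + 117*(4 + 19*√7)))*(-1958792) = (-3784511 + (1/117)*(-1/735)*(1280 - 48320 + (468 + 2223*√7)))*(-1958792) = (-3784511 + (1/117)*(-1/735)*(-46572 + 2223*√7))*(-1958792) = (-3784511 + (15524/28665 - 19*√7/735))*(-1958792) = (-108482992291/28665 - 19*√7/735)*(-1958792) = 212495617435672472/28665 + 37217048*√7/735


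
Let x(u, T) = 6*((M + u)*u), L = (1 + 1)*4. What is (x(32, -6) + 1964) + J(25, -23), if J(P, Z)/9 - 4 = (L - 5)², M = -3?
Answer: 7649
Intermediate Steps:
L = 8 (L = 2*4 = 8)
J(P, Z) = 117 (J(P, Z) = 36 + 9*(8 - 5)² = 36 + 9*3² = 36 + 9*9 = 36 + 81 = 117)
x(u, T) = 6*u*(-3 + u) (x(u, T) = 6*((-3 + u)*u) = 6*(u*(-3 + u)) = 6*u*(-3 + u))
(x(32, -6) + 1964) + J(25, -23) = (6*32*(-3 + 32) + 1964) + 117 = (6*32*29 + 1964) + 117 = (5568 + 1964) + 117 = 7532 + 117 = 7649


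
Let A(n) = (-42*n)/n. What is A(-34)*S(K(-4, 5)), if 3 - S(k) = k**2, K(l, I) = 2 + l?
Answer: 42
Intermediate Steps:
A(n) = -42
S(k) = 3 - k**2
A(-34)*S(K(-4, 5)) = -42*(3 - (2 - 4)**2) = -42*(3 - 1*(-2)**2) = -42*(3 - 1*4) = -42*(3 - 4) = -42*(-1) = 42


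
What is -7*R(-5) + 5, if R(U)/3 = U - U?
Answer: 5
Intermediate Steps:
R(U) = 0 (R(U) = 3*(U - U) = 3*0 = 0)
-7*R(-5) + 5 = -7*0 + 5 = 0 + 5 = 5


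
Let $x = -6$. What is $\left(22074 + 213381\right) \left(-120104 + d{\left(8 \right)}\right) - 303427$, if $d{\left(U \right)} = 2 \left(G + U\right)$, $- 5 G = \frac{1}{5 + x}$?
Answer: $-28275529285$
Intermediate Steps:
$G = \frac{1}{5}$ ($G = - \frac{1}{5 \left(5 - 6\right)} = - \frac{1}{5 \left(-1\right)} = \left(- \frac{1}{5}\right) \left(-1\right) = \frac{1}{5} \approx 0.2$)
$d{\left(U \right)} = \frac{2}{5} + 2 U$ ($d{\left(U \right)} = 2 \left(\frac{1}{5} + U\right) = \frac{2}{5} + 2 U$)
$\left(22074 + 213381\right) \left(-120104 + d{\left(8 \right)}\right) - 303427 = \left(22074 + 213381\right) \left(-120104 + \left(\frac{2}{5} + 2 \cdot 8\right)\right) - 303427 = 235455 \left(-120104 + \left(\frac{2}{5} + 16\right)\right) - 303427 = 235455 \left(-120104 + \frac{82}{5}\right) - 303427 = 235455 \left(- \frac{600438}{5}\right) - 303427 = -28275225858 - 303427 = -28275529285$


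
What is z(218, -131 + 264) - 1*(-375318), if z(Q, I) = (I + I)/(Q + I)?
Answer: 131736884/351 ≈ 3.7532e+5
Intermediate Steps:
z(Q, I) = 2*I/(I + Q) (z(Q, I) = (2*I)/(I + Q) = 2*I/(I + Q))
z(218, -131 + 264) - 1*(-375318) = 2*(-131 + 264)/((-131 + 264) + 218) - 1*(-375318) = 2*133/(133 + 218) + 375318 = 2*133/351 + 375318 = 2*133*(1/351) + 375318 = 266/351 + 375318 = 131736884/351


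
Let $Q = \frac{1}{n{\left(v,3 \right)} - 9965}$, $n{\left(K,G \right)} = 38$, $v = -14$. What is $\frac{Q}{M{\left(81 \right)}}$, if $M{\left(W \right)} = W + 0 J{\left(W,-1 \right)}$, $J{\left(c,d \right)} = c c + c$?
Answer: $- \frac{1}{804087} \approx -1.2436 \cdot 10^{-6}$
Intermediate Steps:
$J{\left(c,d \right)} = c + c^{2}$ ($J{\left(c,d \right)} = c^{2} + c = c + c^{2}$)
$M{\left(W \right)} = W$ ($M{\left(W \right)} = W + 0 W \left(1 + W\right) = W + 0 = W$)
$Q = - \frac{1}{9927}$ ($Q = \frac{1}{38 - 9965} = \frac{1}{-9927} = - \frac{1}{9927} \approx -0.00010074$)
$\frac{Q}{M{\left(81 \right)}} = - \frac{1}{9927 \cdot 81} = \left(- \frac{1}{9927}\right) \frac{1}{81} = - \frac{1}{804087}$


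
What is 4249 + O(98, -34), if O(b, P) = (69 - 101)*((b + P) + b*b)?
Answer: -305127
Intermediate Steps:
O(b, P) = -32*P - 32*b - 32*b**2 (O(b, P) = -32*((P + b) + b**2) = -32*(P + b + b**2) = -32*P - 32*b - 32*b**2)
4249 + O(98, -34) = 4249 + (-32*(-34) - 32*98 - 32*98**2) = 4249 + (1088 - 3136 - 32*9604) = 4249 + (1088 - 3136 - 307328) = 4249 - 309376 = -305127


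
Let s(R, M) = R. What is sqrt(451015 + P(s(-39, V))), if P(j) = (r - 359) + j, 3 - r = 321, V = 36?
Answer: sqrt(450299) ≈ 671.04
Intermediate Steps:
r = -318 (r = 3 - 1*321 = 3 - 321 = -318)
P(j) = -677 + j (P(j) = (-318 - 359) + j = -677 + j)
sqrt(451015 + P(s(-39, V))) = sqrt(451015 + (-677 - 39)) = sqrt(451015 - 716) = sqrt(450299)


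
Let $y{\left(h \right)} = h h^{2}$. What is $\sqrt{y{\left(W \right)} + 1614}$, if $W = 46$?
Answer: $5 \sqrt{3958} \approx 314.56$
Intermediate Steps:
$y{\left(h \right)} = h^{3}$
$\sqrt{y{\left(W \right)} + 1614} = \sqrt{46^{3} + 1614} = \sqrt{97336 + 1614} = \sqrt{98950} = 5 \sqrt{3958}$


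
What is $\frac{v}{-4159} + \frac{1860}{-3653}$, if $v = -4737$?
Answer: $\frac{9568521}{15192827} \approx 0.62981$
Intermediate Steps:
$\frac{v}{-4159} + \frac{1860}{-3653} = - \frac{4737}{-4159} + \frac{1860}{-3653} = \left(-4737\right) \left(- \frac{1}{4159}\right) + 1860 \left(- \frac{1}{3653}\right) = \frac{4737}{4159} - \frac{1860}{3653} = \frac{9568521}{15192827}$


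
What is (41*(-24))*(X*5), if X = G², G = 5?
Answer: -123000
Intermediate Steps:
X = 25 (X = 5² = 25)
(41*(-24))*(X*5) = (41*(-24))*(25*5) = -984*125 = -123000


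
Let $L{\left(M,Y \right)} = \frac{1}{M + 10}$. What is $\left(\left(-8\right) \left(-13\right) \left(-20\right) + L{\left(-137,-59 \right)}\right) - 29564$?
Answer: $- \frac{4018789}{127} \approx -31644.0$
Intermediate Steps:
$L{\left(M,Y \right)} = \frac{1}{10 + M}$
$\left(\left(-8\right) \left(-13\right) \left(-20\right) + L{\left(-137,-59 \right)}\right) - 29564 = \left(\left(-8\right) \left(-13\right) \left(-20\right) + \frac{1}{10 - 137}\right) - 29564 = \left(104 \left(-20\right) + \frac{1}{-127}\right) - 29564 = \left(-2080 - \frac{1}{127}\right) - 29564 = - \frac{264161}{127} - 29564 = - \frac{4018789}{127}$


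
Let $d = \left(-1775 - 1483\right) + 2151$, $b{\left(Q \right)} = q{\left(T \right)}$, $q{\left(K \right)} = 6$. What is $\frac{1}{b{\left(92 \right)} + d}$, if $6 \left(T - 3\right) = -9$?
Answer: $- \frac{1}{1101} \approx -0.00090826$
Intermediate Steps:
$T = \frac{3}{2}$ ($T = 3 + \frac{1}{6} \left(-9\right) = 3 - \frac{3}{2} = \frac{3}{2} \approx 1.5$)
$b{\left(Q \right)} = 6$
$d = -1107$ ($d = \left(-1775 - 1483\right) + 2151 = -3258 + 2151 = -1107$)
$\frac{1}{b{\left(92 \right)} + d} = \frac{1}{6 - 1107} = \frac{1}{-1101} = - \frac{1}{1101}$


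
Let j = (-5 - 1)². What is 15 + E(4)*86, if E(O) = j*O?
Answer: 12399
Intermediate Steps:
j = 36 (j = (-6)² = 36)
E(O) = 36*O
15 + E(4)*86 = 15 + (36*4)*86 = 15 + 144*86 = 15 + 12384 = 12399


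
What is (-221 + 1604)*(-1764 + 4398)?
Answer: 3642822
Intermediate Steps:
(-221 + 1604)*(-1764 + 4398) = 1383*2634 = 3642822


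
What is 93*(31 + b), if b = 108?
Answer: 12927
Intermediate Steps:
93*(31 + b) = 93*(31 + 108) = 93*139 = 12927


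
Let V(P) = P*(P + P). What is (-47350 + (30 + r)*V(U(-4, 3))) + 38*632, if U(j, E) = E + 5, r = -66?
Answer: -27942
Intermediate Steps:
U(j, E) = 5 + E
V(P) = 2*P² (V(P) = P*(2*P) = 2*P²)
(-47350 + (30 + r)*V(U(-4, 3))) + 38*632 = (-47350 + (30 - 66)*(2*(5 + 3)²)) + 38*632 = (-47350 - 72*8²) + 24016 = (-47350 - 72*64) + 24016 = (-47350 - 36*128) + 24016 = (-47350 - 4608) + 24016 = -51958 + 24016 = -27942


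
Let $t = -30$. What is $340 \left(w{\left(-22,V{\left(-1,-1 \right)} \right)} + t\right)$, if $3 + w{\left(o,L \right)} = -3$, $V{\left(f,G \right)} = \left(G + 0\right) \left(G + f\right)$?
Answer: $-12240$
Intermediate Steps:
$V{\left(f,G \right)} = G \left(G + f\right)$
$w{\left(o,L \right)} = -6$ ($w{\left(o,L \right)} = -3 - 3 = -6$)
$340 \left(w{\left(-22,V{\left(-1,-1 \right)} \right)} + t\right) = 340 \left(-6 - 30\right) = 340 \left(-36\right) = -12240$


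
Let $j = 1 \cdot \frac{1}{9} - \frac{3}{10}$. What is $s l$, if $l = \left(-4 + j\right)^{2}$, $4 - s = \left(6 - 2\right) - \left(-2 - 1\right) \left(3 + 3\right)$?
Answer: $- \frac{142129}{450} \approx -315.84$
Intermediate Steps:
$j = - \frac{17}{90}$ ($j = 1 \cdot \frac{1}{9} - \frac{3}{10} = \frac{1}{9} - \frac{3}{10} = - \frac{17}{90} \approx -0.18889$)
$s = -18$ ($s = 4 - \left(\left(6 - 2\right) - \left(-2 - 1\right) \left(3 + 3\right)\right) = 4 - \left(\left(6 - 2\right) - \left(-2 - 1\right) 6\right) = 4 - \left(4 - \left(-3\right) 6\right) = 4 - \left(4 - -18\right) = 4 - \left(4 + 18\right) = 4 - 22 = -18$)
$l = \frac{142129}{8100}$ ($l = \left(-4 - \frac{17}{90}\right)^{2} = \left(- \frac{377}{90}\right)^{2} = \frac{142129}{8100} \approx 17.547$)
$s l = \left(-18\right) \frac{142129}{8100} = - \frac{142129}{450}$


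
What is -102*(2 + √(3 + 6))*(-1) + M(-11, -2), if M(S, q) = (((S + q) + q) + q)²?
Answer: 799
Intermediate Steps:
M(S, q) = (S + 3*q)² (M(S, q) = ((S + 2*q) + q)² = (S + 3*q)²)
-102*(2 + √(3 + 6))*(-1) + M(-11, -2) = -102*(2 + √(3 + 6))*(-1) + (-11 + 3*(-2))² = -102*(2 + √9)*(-1) + (-11 - 6)² = -102*(2 + 3)*(-1) + (-17)² = -510*(-1) + 289 = -102*(-5) + 289 = 510 + 289 = 799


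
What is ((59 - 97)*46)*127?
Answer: -221996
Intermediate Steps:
((59 - 97)*46)*127 = -38*46*127 = -1748*127 = -221996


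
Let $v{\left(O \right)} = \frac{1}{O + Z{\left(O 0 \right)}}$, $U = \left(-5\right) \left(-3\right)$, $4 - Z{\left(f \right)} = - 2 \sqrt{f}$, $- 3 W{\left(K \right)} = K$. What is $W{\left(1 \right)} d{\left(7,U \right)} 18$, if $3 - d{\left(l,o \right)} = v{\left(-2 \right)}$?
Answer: $-15$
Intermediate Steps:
$W{\left(K \right)} = - \frac{K}{3}$
$Z{\left(f \right)} = 4 + 2 \sqrt{f}$ ($Z{\left(f \right)} = 4 - - 2 \sqrt{f} = 4 + 2 \sqrt{f}$)
$U = 15$
$v{\left(O \right)} = \frac{1}{4 + O}$ ($v{\left(O \right)} = \frac{1}{O + \left(4 + 2 \sqrt{O 0}\right)} = \frac{1}{O + \left(4 + 2 \sqrt{0}\right)} = \frac{1}{O + \left(4 + 2 \cdot 0\right)} = \frac{1}{O + \left(4 + 0\right)} = \frac{1}{O + 4} = \frac{1}{4 + O}$)
$d{\left(l,o \right)} = \frac{5}{2}$ ($d{\left(l,o \right)} = 3 - \frac{1}{4 - 2} = 3 - \frac{1}{2} = \frac{5}{2}$)
$W{\left(1 \right)} d{\left(7,U \right)} 18 = \left(- \frac{1}{3}\right) 1 \cdot \frac{5}{2} \cdot 18 = \left(- \frac{1}{3}\right) \frac{5}{2} \cdot 18 = \left(- \frac{5}{6}\right) 18 = -15$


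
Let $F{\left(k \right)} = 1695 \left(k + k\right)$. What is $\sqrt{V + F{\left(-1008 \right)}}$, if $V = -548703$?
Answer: $3 i \sqrt{440647} \approx 1991.4 i$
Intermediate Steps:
$F{\left(k \right)} = 3390 k$ ($F{\left(k \right)} = 1695 \cdot 2 k = 3390 k$)
$\sqrt{V + F{\left(-1008 \right)}} = \sqrt{-548703 + 3390 \left(-1008\right)} = \sqrt{-548703 - 3417120} = \sqrt{-3965823} = 3 i \sqrt{440647}$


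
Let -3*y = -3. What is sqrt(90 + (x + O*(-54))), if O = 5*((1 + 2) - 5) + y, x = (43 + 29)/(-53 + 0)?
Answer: 18*sqrt(4982)/53 ≈ 23.972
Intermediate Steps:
y = 1 (y = -1/3*(-3) = 1)
x = -72/53 (x = 72/(-53) = 72*(-1/53) = -72/53 ≈ -1.3585)
O = -9 (O = 5*((1 + 2) - 5) + 1 = 5*(3 - 5) + 1 = 5*(-2) + 1 = -10 + 1 = -9)
sqrt(90 + (x + O*(-54))) = sqrt(90 + (-72/53 - 9*(-54))) = sqrt(90 + (-72/53 + 486)) = sqrt(90 + 25686/53) = sqrt(30456/53) = 18*sqrt(4982)/53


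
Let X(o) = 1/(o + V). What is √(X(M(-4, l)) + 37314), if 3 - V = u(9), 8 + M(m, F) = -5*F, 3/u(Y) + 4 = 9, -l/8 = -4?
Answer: √710607701/138 ≈ 193.17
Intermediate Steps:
l = 32 (l = -8*(-4) = 32)
u(Y) = ⅗ (u(Y) = 3/(-4 + 9) = 3/5 = 3*(⅕) = ⅗)
M(m, F) = -8 - 5*F
V = 12/5 (V = 3 - 1*⅗ = 3 - ⅗ = 12/5 ≈ 2.4000)
X(o) = 1/(12/5 + o) (X(o) = 1/(o + 12/5) = 1/(12/5 + o))
√(X(M(-4, l)) + 37314) = √(5/(12 + 5*(-8 - 5*32)) + 37314) = √(5/(12 + 5*(-8 - 160)) + 37314) = √(5/(12 + 5*(-168)) + 37314) = √(5/(12 - 840) + 37314) = √(5/(-828) + 37314) = √(5*(-1/828) + 37314) = √(-5/828 + 37314) = √(30895987/828) = √710607701/138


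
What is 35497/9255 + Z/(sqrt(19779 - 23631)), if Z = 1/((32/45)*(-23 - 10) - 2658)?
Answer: 35497/9255 + 5*I*sqrt(107)/8607508 ≈ 3.8354 + 6.0088e-6*I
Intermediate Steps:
Z = -15/40222 (Z = 1/((32*(1/45))*(-33) - 2658) = 1/((32/45)*(-33) - 2658) = 1/(-352/15 - 2658) = 1/(-40222/15) = -15/40222 ≈ -0.00037293)
35497/9255 + Z/(sqrt(19779 - 23631)) = 35497/9255 - 15/(40222*sqrt(19779 - 23631)) = 35497*(1/9255) - 15*(-I*sqrt(107)/642)/40222 = 35497/9255 - 15*(-I*sqrt(107)/642)/40222 = 35497/9255 - (-5)*I*sqrt(107)/8607508 = 35497/9255 + 5*I*sqrt(107)/8607508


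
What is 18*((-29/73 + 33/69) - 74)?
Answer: -2233980/1679 ≈ -1330.5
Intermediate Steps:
18*((-29/73 + 33/69) - 74) = 18*((-29*1/73 + 33*(1/69)) - 74) = 18*((-29/73 + 11/23) - 74) = 18*(136/1679 - 74) = 18*(-124110/1679) = -2233980/1679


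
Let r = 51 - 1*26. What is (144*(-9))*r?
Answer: -32400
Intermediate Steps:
r = 25 (r = 51 - 26 = 25)
(144*(-9))*r = (144*(-9))*25 = -1296*25 = -32400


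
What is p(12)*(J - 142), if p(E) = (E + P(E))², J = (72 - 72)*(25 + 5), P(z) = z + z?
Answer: -184032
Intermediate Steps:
P(z) = 2*z
J = 0 (J = 0*30 = 0)
p(E) = 9*E² (p(E) = (E + 2*E)² = (3*E)² = 9*E²)
p(12)*(J - 142) = (9*12²)*(0 - 142) = (9*144)*(-142) = 1296*(-142) = -184032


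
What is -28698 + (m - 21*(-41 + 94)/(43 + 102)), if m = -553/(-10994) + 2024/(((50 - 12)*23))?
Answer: -869379336943/30288470 ≈ -28703.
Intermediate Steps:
m = 494243/208886 (m = -553*(-1/10994) + 2024/((38*23)) = 553/10994 + 2024/874 = 553/10994 + 2024*(1/874) = 553/10994 + 44/19 = 494243/208886 ≈ 2.3661)
-28698 + (m - 21*(-41 + 94)/(43 + 102)) = -28698 + (494243/208886 - 21*(-41 + 94)/(43 + 102)) = -28698 + (494243/208886 - 21*53/145) = -28698 + (494243/208886 - 1*1113/145) = -28698 + (494243/208886 - 1113/145) = -28698 - 160824883/30288470 = -869379336943/30288470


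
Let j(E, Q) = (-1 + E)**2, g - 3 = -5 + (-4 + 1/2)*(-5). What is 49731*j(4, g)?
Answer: 447579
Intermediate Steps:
g = 31/2 (g = 3 + (-5 + (-4 + 1/2)*(-5)) = 3 + (-5 - 7/2*(-5)) = 3 + (-5 + 35/2) = 3 + 25/2 = 31/2 ≈ 15.500)
49731*j(4, g) = 49731*(-1 + 4)**2 = 49731*3**2 = 49731*9 = 447579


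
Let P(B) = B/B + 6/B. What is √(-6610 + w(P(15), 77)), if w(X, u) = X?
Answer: I*√165215/5 ≈ 81.293*I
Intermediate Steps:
P(B) = 1 + 6/B
√(-6610 + w(P(15), 77)) = √(-6610 + (6 + 15)/15) = √(-6610 + (1/15)*21) = √(-6610 + 7/5) = √(-33043/5) = I*√165215/5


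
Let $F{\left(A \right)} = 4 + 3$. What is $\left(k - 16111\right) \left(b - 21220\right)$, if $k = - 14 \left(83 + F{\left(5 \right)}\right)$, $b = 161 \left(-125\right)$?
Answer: $718203995$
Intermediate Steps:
$b = -20125$
$F{\left(A \right)} = 7$
$k = -1260$ ($k = - 14 \left(83 + 7\right) = \left(-14\right) 90 = -1260$)
$\left(k - 16111\right) \left(b - 21220\right) = \left(-1260 - 16111\right) \left(-20125 - 21220\right) = \left(-17371\right) \left(-41345\right) = 718203995$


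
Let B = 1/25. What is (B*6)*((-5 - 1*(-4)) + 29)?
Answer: 168/25 ≈ 6.7200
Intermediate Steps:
B = 1/25 ≈ 0.040000
(B*6)*((-5 - 1*(-4)) + 29) = ((1/25)*6)*((-5 - 1*(-4)) + 29) = 6*((-5 + 4) + 29)/25 = 6*(-1 + 29)/25 = (6/25)*28 = 168/25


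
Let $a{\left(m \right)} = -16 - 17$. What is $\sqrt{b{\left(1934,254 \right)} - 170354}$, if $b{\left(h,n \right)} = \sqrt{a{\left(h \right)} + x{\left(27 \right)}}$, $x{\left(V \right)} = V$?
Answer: $\sqrt{-170354 + i \sqrt{6}} \approx 0.003 + 412.74 i$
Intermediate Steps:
$a{\left(m \right)} = -33$ ($a{\left(m \right)} = -16 - 17 = -33$)
$b{\left(h,n \right)} = i \sqrt{6}$ ($b{\left(h,n \right)} = \sqrt{-33 + 27} = \sqrt{-6} = i \sqrt{6}$)
$\sqrt{b{\left(1934,254 \right)} - 170354} = \sqrt{i \sqrt{6} - 170354} = \sqrt{-170354 + i \sqrt{6}}$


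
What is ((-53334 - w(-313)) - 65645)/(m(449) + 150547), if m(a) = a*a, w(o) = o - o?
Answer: -118979/352148 ≈ -0.33787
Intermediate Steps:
w(o) = 0
m(a) = a²
((-53334 - w(-313)) - 65645)/(m(449) + 150547) = ((-53334 - 1*0) - 65645)/(449² + 150547) = ((-53334 + 0) - 65645)/(201601 + 150547) = (-53334 - 65645)/352148 = -118979*1/352148 = -118979/352148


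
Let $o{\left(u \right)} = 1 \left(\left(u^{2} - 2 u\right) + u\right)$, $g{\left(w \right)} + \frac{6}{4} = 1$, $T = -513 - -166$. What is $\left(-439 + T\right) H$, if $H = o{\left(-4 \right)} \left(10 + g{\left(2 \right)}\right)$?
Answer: $-149340$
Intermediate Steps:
$T = -347$ ($T = -513 + 166 = -347$)
$g{\left(w \right)} = - \frac{1}{2}$ ($g{\left(w \right)} = - \frac{3}{2} + 1 = - \frac{1}{2}$)
$o{\left(u \right)} = u^{2} - u$ ($o{\left(u \right)} = 1 \left(u^{2} - u\right) = u^{2} - u$)
$H = 190$ ($H = - 4 \left(-1 - 4\right) \left(10 - \frac{1}{2}\right) = \left(-4\right) \left(-5\right) \frac{19}{2} = 20 \cdot \frac{19}{2} = 190$)
$\left(-439 + T\right) H = \left(-439 - 347\right) 190 = \left(-786\right) 190 = -149340$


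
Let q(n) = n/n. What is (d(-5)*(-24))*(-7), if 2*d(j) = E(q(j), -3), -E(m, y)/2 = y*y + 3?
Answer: -2016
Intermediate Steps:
q(n) = 1
E(m, y) = -6 - 2*y² (E(m, y) = -2*(y*y + 3) = -2*(y² + 3) = -2*(3 + y²) = -6 - 2*y²)
d(j) = -12 (d(j) = (-6 - 2*(-3)²)/2 = (-6 - 2*9)/2 = (-6 - 18)/2 = (½)*(-24) = -12)
(d(-5)*(-24))*(-7) = -12*(-24)*(-7) = 288*(-7) = -2016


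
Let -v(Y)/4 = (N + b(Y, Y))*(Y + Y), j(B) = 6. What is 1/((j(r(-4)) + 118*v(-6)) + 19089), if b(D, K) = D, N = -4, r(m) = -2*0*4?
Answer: -1/37545 ≈ -2.6635e-5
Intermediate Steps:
r(m) = 0 (r(m) = 0*4 = 0)
v(Y) = -8*Y*(-4 + Y) (v(Y) = -4*(-4 + Y)*(Y + Y) = -4*(-4 + Y)*2*Y = -8*Y*(-4 + Y))
1/((j(r(-4)) + 118*v(-6)) + 19089) = 1/((6 + 118*(8*(-6)*(4 - 1*(-6)))) + 19089) = 1/((6 + 118*(8*(-6)*(4 + 6))) + 19089) = 1/((6 + 118*(8*(-6)*10)) + 19089) = 1/((6 + 118*(-480)) + 19089) = 1/((6 - 56640) + 19089) = 1/(-56634 + 19089) = 1/(-37545) = -1/37545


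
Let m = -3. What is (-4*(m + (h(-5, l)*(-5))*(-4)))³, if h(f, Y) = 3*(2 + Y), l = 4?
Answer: -2911954752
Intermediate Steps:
h(f, Y) = 6 + 3*Y
(-4*(m + (h(-5, l)*(-5))*(-4)))³ = (-4*(-3 + ((6 + 3*4)*(-5))*(-4)))³ = (-4*(-3 + ((6 + 12)*(-5))*(-4)))³ = (-4*(-3 + (18*(-5))*(-4)))³ = (-4*(-3 - 90*(-4)))³ = (-4*(-3 + 360))³ = (-4*357)³ = (-1428)³ = -2911954752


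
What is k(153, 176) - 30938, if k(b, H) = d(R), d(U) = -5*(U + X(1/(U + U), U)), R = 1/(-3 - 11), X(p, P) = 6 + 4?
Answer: -433827/14 ≈ -30988.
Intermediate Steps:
X(p, P) = 10
R = -1/14 (R = 1/(-14) = -1/14 ≈ -0.071429)
d(U) = -50 - 5*U (d(U) = -5*(U + 10) = -5*(10 + U) = -50 - 5*U)
k(b, H) = -695/14 (k(b, H) = -50 - 5*(-1/14) = -50 + 5/14 = -695/14)
k(153, 176) - 30938 = -695/14 - 30938 = -433827/14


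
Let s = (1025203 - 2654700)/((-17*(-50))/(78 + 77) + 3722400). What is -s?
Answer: 50514407/115394570 ≈ 0.43775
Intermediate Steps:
s = -50514407/115394570 (s = -1629497/(850/155 + 3722400) = -1629497/(850*(1/155) + 3722400) = -1629497/(170/31 + 3722400) = -1629497/115394570/31 = -1629497*31/115394570 = -50514407/115394570 ≈ -0.43775)
-s = -1*(-50514407/115394570) = 50514407/115394570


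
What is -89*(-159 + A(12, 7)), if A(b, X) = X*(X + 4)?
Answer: 7298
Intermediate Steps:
A(b, X) = X*(4 + X)
-89*(-159 + A(12, 7)) = -89*(-159 + 7*(4 + 7)) = -89*(-159 + 7*11) = -89*(-159 + 77) = -89*(-82) = 7298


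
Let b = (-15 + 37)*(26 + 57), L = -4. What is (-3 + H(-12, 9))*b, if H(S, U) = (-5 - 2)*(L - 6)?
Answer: 122342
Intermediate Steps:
H(S, U) = 70 (H(S, U) = (-5 - 2)*(-4 - 6) = -7*(-10) = 70)
b = 1826 (b = 22*83 = 1826)
(-3 + H(-12, 9))*b = (-3 + 70)*1826 = 67*1826 = 122342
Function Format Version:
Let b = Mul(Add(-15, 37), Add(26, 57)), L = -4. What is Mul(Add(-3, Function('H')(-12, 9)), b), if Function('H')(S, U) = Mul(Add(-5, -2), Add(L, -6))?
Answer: 122342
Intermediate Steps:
Function('H')(S, U) = 70 (Function('H')(S, U) = Mul(Add(-5, -2), Add(-4, -6)) = Mul(-7, -10) = 70)
b = 1826 (b = Mul(22, 83) = 1826)
Mul(Add(-3, Function('H')(-12, 9)), b) = Mul(Add(-3, 70), 1826) = Mul(67, 1826) = 122342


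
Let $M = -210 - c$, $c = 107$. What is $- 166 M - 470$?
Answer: $52152$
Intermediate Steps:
$M = -317$ ($M = -210 - 107 = -317$)
$- 166 M - 470 = \left(-166\right) \left(-317\right) - 470 = 52622 - 470 = 52152$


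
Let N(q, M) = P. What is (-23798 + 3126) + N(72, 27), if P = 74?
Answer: -20598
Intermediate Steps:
N(q, M) = 74
(-23798 + 3126) + N(72, 27) = (-23798 + 3126) + 74 = -20672 + 74 = -20598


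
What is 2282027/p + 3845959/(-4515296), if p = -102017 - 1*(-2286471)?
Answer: 951353431803/4931728204192 ≈ 0.19290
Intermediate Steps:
p = 2184454 (p = -102017 + 2286471 = 2184454)
2282027/p + 3845959/(-4515296) = 2282027/2184454 + 3845959/(-4515296) = 2282027*(1/2184454) + 3845959*(-1/4515296) = 2282027/2184454 - 3845959/4515296 = 951353431803/4931728204192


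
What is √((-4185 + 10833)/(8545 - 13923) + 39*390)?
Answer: √109970328174/2689 ≈ 123.32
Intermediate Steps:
√((-4185 + 10833)/(8545 - 13923) + 39*390) = √(6648/(-5378) + 15210) = √(6648*(-1/5378) + 15210) = √(-3324/2689 + 15210) = √(40896366/2689) = √109970328174/2689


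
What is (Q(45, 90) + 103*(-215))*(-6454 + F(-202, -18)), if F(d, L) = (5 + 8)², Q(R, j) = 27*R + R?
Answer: 131262225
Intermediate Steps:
Q(R, j) = 28*R
F(d, L) = 169 (F(d, L) = 13² = 169)
(Q(45, 90) + 103*(-215))*(-6454 + F(-202, -18)) = (28*45 + 103*(-215))*(-6454 + 169) = (1260 - 22145)*(-6285) = -20885*(-6285) = 131262225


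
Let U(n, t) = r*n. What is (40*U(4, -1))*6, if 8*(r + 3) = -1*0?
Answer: -2880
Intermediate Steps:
r = -3 (r = -3 + (-1*0)/8 = -3 + (1/8)*0 = -3 + 0 = -3)
U(n, t) = -3*n
(40*U(4, -1))*6 = (40*(-3*4))*6 = (40*(-12))*6 = -480*6 = -2880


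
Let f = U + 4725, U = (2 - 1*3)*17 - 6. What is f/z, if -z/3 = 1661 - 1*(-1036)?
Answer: -4702/8091 ≈ -0.58114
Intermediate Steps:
z = -8091 (z = -3*(1661 - 1*(-1036)) = -3*(1661 + 1036) = -3*2697 = -8091)
U = -23 (U = (2 - 3)*17 - 6 = -1*17 - 6 = -17 - 6 = -23)
f = 4702 (f = -23 + 4725 = 4702)
f/z = 4702/(-8091) = 4702*(-1/8091) = -4702/8091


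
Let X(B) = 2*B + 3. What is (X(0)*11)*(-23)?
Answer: -759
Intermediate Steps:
X(B) = 3 + 2*B
(X(0)*11)*(-23) = ((3 + 2*0)*11)*(-23) = ((3 + 0)*11)*(-23) = (3*11)*(-23) = 33*(-23) = -759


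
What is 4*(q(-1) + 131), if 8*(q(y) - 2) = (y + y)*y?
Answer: 533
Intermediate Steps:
q(y) = 2 + y²/4 (q(y) = 2 + ((y + y)*y)/8 = 2 + ((2*y)*y)/8 = 2 + (2*y²)/8 = 2 + y²/4)
4*(q(-1) + 131) = 4*((2 + (¼)*(-1)²) + 131) = 4*((2 + (¼)*1) + 131) = 4*((2 + ¼) + 131) = 4*(9/4 + 131) = 4*(533/4) = 533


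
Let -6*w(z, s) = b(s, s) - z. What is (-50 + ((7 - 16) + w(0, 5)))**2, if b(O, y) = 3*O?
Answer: 15129/4 ≈ 3782.3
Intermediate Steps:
w(z, s) = -s/2 + z/6 (w(z, s) = -(3*s - z)/6 = -(-z + 3*s)/6 = -s/2 + z/6)
(-50 + ((7 - 16) + w(0, 5)))**2 = (-50 + ((7 - 16) + (-1/2*5 + (1/6)*0)))**2 = (-50 + (-9 + (-5/2 + 0)))**2 = (-50 + (-9 - 5/2))**2 = (-50 - 23/2)**2 = (-123/2)**2 = 15129/4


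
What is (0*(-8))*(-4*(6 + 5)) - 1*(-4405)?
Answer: 4405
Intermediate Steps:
(0*(-8))*(-4*(6 + 5)) - 1*(-4405) = 0*(-4*11) + 4405 = 0*(-44) + 4405 = 0 + 4405 = 4405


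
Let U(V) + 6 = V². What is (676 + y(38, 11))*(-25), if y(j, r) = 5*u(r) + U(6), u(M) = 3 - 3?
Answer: -17650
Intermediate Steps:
U(V) = -6 + V²
u(M) = 0
y(j, r) = 30 (y(j, r) = 5*0 + (-6 + 6²) = 0 + (-6 + 36) = 0 + 30 = 30)
(676 + y(38, 11))*(-25) = (676 + 30)*(-25) = 706*(-25) = -17650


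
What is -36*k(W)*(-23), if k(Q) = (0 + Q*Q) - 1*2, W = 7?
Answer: 38916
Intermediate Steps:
k(Q) = -2 + Q**2 (k(Q) = (0 + Q**2) - 2 = Q**2 - 2 = -2 + Q**2)
-36*k(W)*(-23) = -36*(-2 + 7**2)*(-23) = -36*(-2 + 49)*(-23) = -36*47*(-23) = -1692*(-23) = 38916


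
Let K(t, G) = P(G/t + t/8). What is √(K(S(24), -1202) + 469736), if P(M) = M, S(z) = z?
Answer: √16908801/6 ≈ 685.34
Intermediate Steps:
K(t, G) = t/8 + G/t (K(t, G) = G/t + t/8 = t/8 + G/t)
√(K(S(24), -1202) + 469736) = √(((⅛)*24 - 1202/24) + 469736) = √((3 - 1202*1/24) + 469736) = √((3 - 601/12) + 469736) = √(-565/12 + 469736) = √(5636267/12) = √16908801/6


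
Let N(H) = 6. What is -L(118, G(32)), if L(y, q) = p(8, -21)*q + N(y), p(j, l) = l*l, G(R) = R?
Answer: -14118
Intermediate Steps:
p(j, l) = l**2
L(y, q) = 6 + 441*q (L(y, q) = (-21)**2*q + 6 = 441*q + 6 = 6 + 441*q)
-L(118, G(32)) = -(6 + 441*32) = -(6 + 14112) = -1*14118 = -14118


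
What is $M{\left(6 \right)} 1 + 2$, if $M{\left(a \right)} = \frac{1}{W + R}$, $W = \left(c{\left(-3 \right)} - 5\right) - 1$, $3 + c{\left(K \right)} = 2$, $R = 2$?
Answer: $\frac{9}{5} \approx 1.8$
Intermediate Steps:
$c{\left(K \right)} = -1$ ($c{\left(K \right)} = -3 + 2 = -1$)
$W = -7$ ($W = \left(-1 - 5\right) - 1 = -6 - 1 = -7$)
$M{\left(a \right)} = - \frac{1}{5}$ ($M{\left(a \right)} = \frac{1}{-7 + 2} = \frac{1}{-5} = - \frac{1}{5}$)
$M{\left(6 \right)} 1 + 2 = \left(- \frac{1}{5}\right) 1 + 2 = - \frac{1}{5} + 2 = \frac{9}{5}$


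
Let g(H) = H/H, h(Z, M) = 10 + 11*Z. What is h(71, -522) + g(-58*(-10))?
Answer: 792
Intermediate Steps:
g(H) = 1
h(71, -522) + g(-58*(-10)) = (10 + 11*71) + 1 = (10 + 781) + 1 = 791 + 1 = 792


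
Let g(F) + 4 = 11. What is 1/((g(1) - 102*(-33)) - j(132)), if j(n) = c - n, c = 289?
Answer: 1/3216 ≈ 0.00031095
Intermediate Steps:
g(F) = 7 (g(F) = -4 + 11 = 7)
j(n) = 289 - n
1/((g(1) - 102*(-33)) - j(132)) = 1/((7 - 102*(-33)) - (289 - 1*132)) = 1/((7 + 3366) - (289 - 132)) = 1/(3373 - 1*157) = 1/(3373 - 157) = 1/3216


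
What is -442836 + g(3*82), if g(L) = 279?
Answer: -442557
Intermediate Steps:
-442836 + g(3*82) = -442836 + 279 = -442557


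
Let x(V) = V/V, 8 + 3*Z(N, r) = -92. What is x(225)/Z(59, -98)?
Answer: -3/100 ≈ -0.030000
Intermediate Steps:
Z(N, r) = -100/3 (Z(N, r) = -8/3 + (⅓)*(-92) = -8/3 - 92/3 = -100/3)
x(V) = 1
x(225)/Z(59, -98) = 1/(-100/3) = 1*(-3/100) = -3/100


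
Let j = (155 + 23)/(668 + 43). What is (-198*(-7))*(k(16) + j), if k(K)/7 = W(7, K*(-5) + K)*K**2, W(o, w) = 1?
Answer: 196240660/79 ≈ 2.4841e+6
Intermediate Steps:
j = 178/711 ≈ 0.25035
k(K) = 7*K**2 (k(K) = 7*(1*K**2) = 7*K**2)
(-198*(-7))*(k(16) + j) = (-198*(-7))*(7*16**2 + 178/711) = 1386*(7*256 + 178/711) = 1386*(1792 + 178/711) = 1386*(1274290/711) = 196240660/79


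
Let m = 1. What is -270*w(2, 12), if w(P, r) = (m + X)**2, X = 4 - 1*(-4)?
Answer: -21870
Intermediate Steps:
X = 8 (X = 4 + 4 = 8)
w(P, r) = 81 (w(P, r) = (1 + 8)**2 = 9**2 = 81)
-270*w(2, 12) = -270*81 = -21870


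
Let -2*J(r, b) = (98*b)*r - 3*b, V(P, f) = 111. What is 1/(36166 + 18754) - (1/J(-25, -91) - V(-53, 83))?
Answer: 1360794527823/12259407160 ≈ 111.00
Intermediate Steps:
J(r, b) = 3*b/2 - 49*b*r (J(r, b) = -((98*b)*r - 3*b)/2 = -(98*b*r - 3*b)/2 = -(-3*b + 98*b*r)/2 = 3*b/2 - 49*b*r)
1/(36166 + 18754) - (1/J(-25, -91) - V(-53, 83)) = 1/(36166 + 18754) - (1/((½)*(-91)*(3 - 98*(-25))) - 1*111) = 1/54920 - (1/((½)*(-91)*(3 + 2450)) - 111) = 1/54920 - (1/((½)*(-91)*2453) - 111) = 1/54920 - (1/(-223223/2) - 111) = 1/54920 - (-2/223223 - 111) = 1/54920 - 1*(-24777755/223223) = 1/54920 + 24777755/223223 = 1360794527823/12259407160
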